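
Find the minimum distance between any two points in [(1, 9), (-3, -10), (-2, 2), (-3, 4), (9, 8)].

Computing all pairwise distances among 5 points:

d((1, 9), (-3, -10)) = 19.4165
d((1, 9), (-2, 2)) = 7.6158
d((1, 9), (-3, 4)) = 6.4031
d((1, 9), (9, 8)) = 8.0623
d((-3, -10), (-2, 2)) = 12.0416
d((-3, -10), (-3, 4)) = 14.0
d((-3, -10), (9, 8)) = 21.6333
d((-2, 2), (-3, 4)) = 2.2361 <-- minimum
d((-2, 2), (9, 8)) = 12.53
d((-3, 4), (9, 8)) = 12.6491

Closest pair: (-2, 2) and (-3, 4) with distance 2.2361

The closest pair is (-2, 2) and (-3, 4) with Euclidean distance 2.2361. For 5 points, brute-force pairwise comparison is shown above. For large n, the divide-and-conquer algorithm (sort by x, recurse on halves, check the dividing strip) achieves O(n log n).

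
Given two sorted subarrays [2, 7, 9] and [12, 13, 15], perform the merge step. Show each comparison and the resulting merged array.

Merging process:

Compare 2 vs 12: take 2 from left. Merged: [2]
Compare 7 vs 12: take 7 from left. Merged: [2, 7]
Compare 9 vs 12: take 9 from left. Merged: [2, 7, 9]
Append remaining from right: [12, 13, 15]. Merged: [2, 7, 9, 12, 13, 15]

Final merged array: [2, 7, 9, 12, 13, 15]
Total comparisons: 3

The merged array is [2, 7, 9, 12, 13, 15], requiring 3 comparisons. The merge step runs in O(n) time where n is the total number of elements.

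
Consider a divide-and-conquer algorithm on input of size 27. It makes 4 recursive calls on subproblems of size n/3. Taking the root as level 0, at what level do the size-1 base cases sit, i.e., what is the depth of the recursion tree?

For divide and conquer with division factor 3:

Problem sizes at each level:
Level 0: 27
Level 1: 9
Level 2: 3
Level 3: 1

The root is level 0 and the size-1 base case is level 3 (the tree spans levels 0 through 3, i.e. 4 levels counting the root), so the depth is the number of divisions: log_3(27) = 3

The recursion tree depth is log_3(27) = 3. At each level, the problem size is divided by 3, so it takes 3 divisions to reduce to a base case of size 1. The algorithm makes 4 recursive calls at each level.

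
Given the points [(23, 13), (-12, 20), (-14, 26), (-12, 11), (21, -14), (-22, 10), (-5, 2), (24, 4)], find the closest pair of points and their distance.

Computing all pairwise distances among 8 points:

d((23, 13), (-12, 20)) = 35.6931
d((23, 13), (-14, 26)) = 39.2173
d((23, 13), (-12, 11)) = 35.0571
d((23, 13), (21, -14)) = 27.074
d((23, 13), (-22, 10)) = 45.0999
d((23, 13), (-5, 2)) = 30.0832
d((23, 13), (24, 4)) = 9.0554
d((-12, 20), (-14, 26)) = 6.3246 <-- minimum
d((-12, 20), (-12, 11)) = 9.0
d((-12, 20), (21, -14)) = 47.3814
d((-12, 20), (-22, 10)) = 14.1421
d((-12, 20), (-5, 2)) = 19.3132
d((-12, 20), (24, 4)) = 39.3954
d((-14, 26), (-12, 11)) = 15.1327
d((-14, 26), (21, -14)) = 53.1507
d((-14, 26), (-22, 10)) = 17.8885
d((-14, 26), (-5, 2)) = 25.632
d((-14, 26), (24, 4)) = 43.909
d((-12, 11), (21, -14)) = 41.4005
d((-12, 11), (-22, 10)) = 10.0499
d((-12, 11), (-5, 2)) = 11.4018
d((-12, 11), (24, 4)) = 36.6742
d((21, -14), (-22, 10)) = 49.2443
d((21, -14), (-5, 2)) = 30.5287
d((21, -14), (24, 4)) = 18.2483
d((-22, 10), (-5, 2)) = 18.7883
d((-22, 10), (24, 4)) = 46.3897
d((-5, 2), (24, 4)) = 29.0689

Closest pair: (-12, 20) and (-14, 26) with distance 6.3246

The closest pair is (-12, 20) and (-14, 26) with Euclidean distance 6.3246. For 8 points, brute-force pairwise comparison is shown above. For large n, the divide-and-conquer algorithm (sort by x, recurse on halves, check the dividing strip) achieves O(n log n).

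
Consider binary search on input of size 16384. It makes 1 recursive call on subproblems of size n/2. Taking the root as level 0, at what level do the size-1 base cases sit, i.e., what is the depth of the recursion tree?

For divide and conquer with division factor 2:

Problem sizes at each level:
Level 0: 16384
Level 1: 8192
Level 2: 4096
Level 3: 2048
Level 4: 1024
Level 5: 512
Level 6: 256
Level 7: 128
Level 8: 64
Level 9: 32
Level 10: 16
Level 11: 8
Level 12: 4
Level 13: 2
Level 14: 1

The root is level 0 and the size-1 base case is level 14 (the tree spans levels 0 through 14, i.e. 15 levels counting the root), so the depth is the number of divisions: log_2(16384) = 14

The recursion tree depth is log_2(16384) = 14. At each level, the problem size is divided by 2, so it takes 14 divisions to reduce to a base case of size 1. The algorithm makes 1 recursive call at each level.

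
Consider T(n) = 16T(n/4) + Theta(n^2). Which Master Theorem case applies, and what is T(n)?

Master Theorem for T(n) = 16T(n/4) + O(n^2):

a = 16, b = 4, c = 2
log_b(a) = log_4(16) = 2.0000

Case 2: c = 2 = log_4(16) = 2.0000
T(n) = O(n^2 log n) = O(n^2 log n)

For T(n) = 16T(n/4) + O(n^2): log_4(16) = 2.0000. This is Case 2 of the Master Theorem (c = log_b(a), equal work at all levels), giving O(n^2 log n).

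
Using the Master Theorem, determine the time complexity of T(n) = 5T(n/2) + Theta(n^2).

Master Theorem for T(n) = 5T(n/2) + O(n^2):

a = 5, b = 2, c = 2
log_b(a) = log_2(5) = 2.3219

Case 1: c = 2 < log_2(5) = 2.3219
T(n) = O(n^(log_2 5))

For T(n) = 5T(n/2) + O(n^2): log_2(5) = 2.3219. This is Case 1 of the Master Theorem (c < log_b(a), work dominated by leaves), giving O(n^(log_2 5)).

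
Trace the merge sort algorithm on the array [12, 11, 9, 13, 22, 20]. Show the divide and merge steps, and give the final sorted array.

Merge sort trace:

Split: [12, 11, 9, 13, 22, 20] -> [12, 11, 9] and [13, 22, 20]
  Split: [12, 11, 9] -> [12] and [11, 9]
    Split: [11, 9] -> [11] and [9]
    Merge: [11] + [9] -> [9, 11]
  Merge: [12] + [9, 11] -> [9, 11, 12]
  Split: [13, 22, 20] -> [13] and [22, 20]
    Split: [22, 20] -> [22] and [20]
    Merge: [22] + [20] -> [20, 22]
  Merge: [13] + [20, 22] -> [13, 20, 22]
Merge: [9, 11, 12] + [13, 20, 22] -> [9, 11, 12, 13, 20, 22]

Final sorted array: [9, 11, 12, 13, 20, 22]

The merge sort proceeds by recursively splitting the array and merging sorted halves.
After all merges, the sorted array is [9, 11, 12, 13, 20, 22].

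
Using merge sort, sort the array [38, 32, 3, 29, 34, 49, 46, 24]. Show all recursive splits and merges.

Merge sort trace:

Split: [38, 32, 3, 29, 34, 49, 46, 24] -> [38, 32, 3, 29] and [34, 49, 46, 24]
  Split: [38, 32, 3, 29] -> [38, 32] and [3, 29]
    Split: [38, 32] -> [38] and [32]
    Merge: [38] + [32] -> [32, 38]
    Split: [3, 29] -> [3] and [29]
    Merge: [3] + [29] -> [3, 29]
  Merge: [32, 38] + [3, 29] -> [3, 29, 32, 38]
  Split: [34, 49, 46, 24] -> [34, 49] and [46, 24]
    Split: [34, 49] -> [34] and [49]
    Merge: [34] + [49] -> [34, 49]
    Split: [46, 24] -> [46] and [24]
    Merge: [46] + [24] -> [24, 46]
  Merge: [34, 49] + [24, 46] -> [24, 34, 46, 49]
Merge: [3, 29, 32, 38] + [24, 34, 46, 49] -> [3, 24, 29, 32, 34, 38, 46, 49]

Final sorted array: [3, 24, 29, 32, 34, 38, 46, 49]

The merge sort proceeds by recursively splitting the array and merging sorted halves.
After all merges, the sorted array is [3, 24, 29, 32, 34, 38, 46, 49].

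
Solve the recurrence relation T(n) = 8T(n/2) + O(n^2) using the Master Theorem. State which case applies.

Master Theorem for T(n) = 8T(n/2) + O(n^2):

a = 8, b = 2, c = 2
log_b(a) = log_2(8) = 3.0000

Case 1: c = 2 < log_2(8) = 3.0000
T(n) = O(n^(log_2 8)) = O(n^3)

For T(n) = 8T(n/2) + O(n^2): log_2(8) = 3.0000. This is Case 1 of the Master Theorem (c < log_b(a), work dominated by leaves), giving O(n^3).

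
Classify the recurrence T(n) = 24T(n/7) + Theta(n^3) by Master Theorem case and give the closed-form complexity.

Master Theorem for T(n) = 24T(n/7) + O(n^3):

a = 24, b = 7, c = 3
log_b(a) = log_7(24) = 1.6332

Case 3: c = 3 > log_7(24) = 1.6332
T(n) = O(n^3) = O(n^3)

For T(n) = 24T(n/7) + O(n^3): log_7(24) = 1.6332. This is Case 3 of the Master Theorem (c > log_b(a), work dominated by root), giving O(n^3).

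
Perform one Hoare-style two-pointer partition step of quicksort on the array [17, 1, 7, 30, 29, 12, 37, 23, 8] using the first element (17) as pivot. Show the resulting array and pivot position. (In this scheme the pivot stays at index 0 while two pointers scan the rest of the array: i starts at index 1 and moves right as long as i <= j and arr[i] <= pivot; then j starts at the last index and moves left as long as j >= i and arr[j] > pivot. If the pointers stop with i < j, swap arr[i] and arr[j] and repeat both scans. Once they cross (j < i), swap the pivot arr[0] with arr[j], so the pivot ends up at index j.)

Hoare-style two-pointer partition with pivot = 17:

Initial array: [17, 1, 7, 30, 29, 12, 37, 23, 8]

Pointers start at i = 1, j = 8.
i stops at index 3 (arr[3]=30 > 17), j stops at index 8 (arr[8]=8 <= 17): swap arr[3] and arr[8], array becomes [17, 1, 7, 8, 29, 12, 37, 23, 30]
i stops at index 4 (arr[4]=29 > 17), j stops at index 5 (arr[5]=12 <= 17): swap arr[4] and arr[5], array becomes [17, 1, 7, 8, 12, 29, 37, 23, 30]
i ends at 5, j ends at 4: the pointers have crossed (j < i), so scanning stops.

Swap pivot arr[0] with arr[4] to place pivot at position 4: [12, 1, 7, 8, 17, 29, 37, 23, 30]
Pivot position: 4

After partitioning with pivot 17, the array becomes [12, 1, 7, 8, 17, 29, 37, 23, 30]. The pivot is placed at index 4. All elements to the left of the pivot are <= 17, and all elements to the right are > 17.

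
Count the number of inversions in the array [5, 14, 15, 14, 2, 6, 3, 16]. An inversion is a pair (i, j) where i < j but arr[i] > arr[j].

Finding inversions in [5, 14, 15, 14, 2, 6, 3, 16]:

(0, 4): arr[0]=5 > arr[4]=2
(0, 6): arr[0]=5 > arr[6]=3
(1, 4): arr[1]=14 > arr[4]=2
(1, 5): arr[1]=14 > arr[5]=6
(1, 6): arr[1]=14 > arr[6]=3
(2, 3): arr[2]=15 > arr[3]=14
(2, 4): arr[2]=15 > arr[4]=2
(2, 5): arr[2]=15 > arr[5]=6
(2, 6): arr[2]=15 > arr[6]=3
(3, 4): arr[3]=14 > arr[4]=2
(3, 5): arr[3]=14 > arr[5]=6
(3, 6): arr[3]=14 > arr[6]=3
(5, 6): arr[5]=6 > arr[6]=3

Total inversions: 13

The array has 13 inversion(s): (0,4), (0,6), (1,4), (1,5), (1,6), (2,3), (2,4), (2,5), (2,6), (3,4), (3,5), (3,6), (5,6). Each pair (i,j) satisfies i < j and arr[i] > arr[j].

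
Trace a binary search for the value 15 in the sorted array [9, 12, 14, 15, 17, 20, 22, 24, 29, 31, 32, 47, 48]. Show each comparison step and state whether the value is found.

Binary search for 15 in [9, 12, 14, 15, 17, 20, 22, 24, 29, 31, 32, 47, 48]:

lo=0, hi=12, mid=6, arr[mid]=22 -> 22 > 15, search left half
lo=0, hi=5, mid=2, arr[mid]=14 -> 14 < 15, search right half
lo=3, hi=5, mid=4, arr[mid]=17 -> 17 > 15, search left half
lo=3, hi=3, mid=3, arr[mid]=15 -> Found target at index 3!

Binary search finds 15 at index 3 after 4 comparisons. The search repeatedly halves the search space by comparing with the middle element.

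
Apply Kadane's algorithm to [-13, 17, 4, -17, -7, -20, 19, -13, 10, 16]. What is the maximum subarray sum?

Using Kadane's algorithm on [-13, 17, 4, -17, -7, -20, 19, -13, 10, 16]:

Scanning through the array:
Position 1 (value 17): max_ending_here = 17, max_so_far = 17
Position 2 (value 4): max_ending_here = 21, max_so_far = 21
Position 3 (value -17): max_ending_here = 4, max_so_far = 21
Position 4 (value -7): max_ending_here = -3, max_so_far = 21
Position 5 (value -20): max_ending_here = -20, max_so_far = 21
Position 6 (value 19): max_ending_here = 19, max_so_far = 21
Position 7 (value -13): max_ending_here = 6, max_so_far = 21
Position 8 (value 10): max_ending_here = 16, max_so_far = 21
Position 9 (value 16): max_ending_here = 32, max_so_far = 32

Maximum subarray: [19, -13, 10, 16]
Maximum sum: 32

The maximum subarray is [19, -13, 10, 16] with sum 32. This subarray runs from index 6 to index 9.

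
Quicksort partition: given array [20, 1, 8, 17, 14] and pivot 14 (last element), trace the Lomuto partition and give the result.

Lomuto partition with pivot = 14:

Initial array: [20, 1, 8, 17, 14]

arr[0]=20 > 14: no swap
arr[1]=1 <= 14: swap with position 0, array becomes [1, 20, 8, 17, 14]
arr[2]=8 <= 14: swap with position 1, array becomes [1, 8, 20, 17, 14]
arr[3]=17 > 14: no swap

Place pivot at position 2: [1, 8, 14, 17, 20]
Pivot position: 2

After partitioning with pivot 14, the array becomes [1, 8, 14, 17, 20]. The pivot is placed at index 2. All elements to the left of the pivot are <= 14, and all elements to the right are > 14.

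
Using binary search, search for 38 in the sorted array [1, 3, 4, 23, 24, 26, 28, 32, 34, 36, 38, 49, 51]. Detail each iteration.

Binary search for 38 in [1, 3, 4, 23, 24, 26, 28, 32, 34, 36, 38, 49, 51]:

lo=0, hi=12, mid=6, arr[mid]=28 -> 28 < 38, search right half
lo=7, hi=12, mid=9, arr[mid]=36 -> 36 < 38, search right half
lo=10, hi=12, mid=11, arr[mid]=49 -> 49 > 38, search left half
lo=10, hi=10, mid=10, arr[mid]=38 -> Found target at index 10!

Binary search finds 38 at index 10 after 4 comparisons. The search repeatedly halves the search space by comparing with the middle element.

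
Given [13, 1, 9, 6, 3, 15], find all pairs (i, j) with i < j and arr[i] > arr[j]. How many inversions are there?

Finding inversions in [13, 1, 9, 6, 3, 15]:

(0, 1): arr[0]=13 > arr[1]=1
(0, 2): arr[0]=13 > arr[2]=9
(0, 3): arr[0]=13 > arr[3]=6
(0, 4): arr[0]=13 > arr[4]=3
(2, 3): arr[2]=9 > arr[3]=6
(2, 4): arr[2]=9 > arr[4]=3
(3, 4): arr[3]=6 > arr[4]=3

Total inversions: 7

The array has 7 inversion(s): (0,1), (0,2), (0,3), (0,4), (2,3), (2,4), (3,4). Each pair (i,j) satisfies i < j and arr[i] > arr[j].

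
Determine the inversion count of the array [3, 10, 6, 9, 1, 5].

Finding inversions in [3, 10, 6, 9, 1, 5]:

(0, 4): arr[0]=3 > arr[4]=1
(1, 2): arr[1]=10 > arr[2]=6
(1, 3): arr[1]=10 > arr[3]=9
(1, 4): arr[1]=10 > arr[4]=1
(1, 5): arr[1]=10 > arr[5]=5
(2, 4): arr[2]=6 > arr[4]=1
(2, 5): arr[2]=6 > arr[5]=5
(3, 4): arr[3]=9 > arr[4]=1
(3, 5): arr[3]=9 > arr[5]=5

Total inversions: 9

The array has 9 inversion(s): (0,4), (1,2), (1,3), (1,4), (1,5), (2,4), (2,5), (3,4), (3,5). Each pair (i,j) satisfies i < j and arr[i] > arr[j].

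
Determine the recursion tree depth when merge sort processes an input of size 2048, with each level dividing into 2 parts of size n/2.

For divide and conquer with division factor 2:

Problem sizes at each level:
Level 0: 2048
Level 1: 1024
Level 2: 512
Level 3: 256
Level 4: 128
Level 5: 64
Level 6: 32
Level 7: 16
Level 8: 8
Level 9: 4
Level 10: 2
Level 11: 1

The root is level 0 and the size-1 base case is level 11 (the tree spans levels 0 through 11, i.e. 12 levels counting the root), so the depth is the number of divisions: log_2(2048) = 11

The recursion tree depth is log_2(2048) = 11. At each level, the problem size is divided by 2, so it takes 11 divisions to reduce to a base case of size 1. The algorithm makes 2 recursive calls at each level.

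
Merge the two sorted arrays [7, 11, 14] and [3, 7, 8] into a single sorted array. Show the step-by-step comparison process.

Merging process:

Compare 7 vs 3: take 3 from right. Merged: [3]
Compare 7 vs 7: take 7 from left. Merged: [3, 7]
Compare 11 vs 7: take 7 from right. Merged: [3, 7, 7]
Compare 11 vs 8: take 8 from right. Merged: [3, 7, 7, 8]
Append remaining from left: [11, 14]. Merged: [3, 7, 7, 8, 11, 14]

Final merged array: [3, 7, 7, 8, 11, 14]
Total comparisons: 4

The merged array is [3, 7, 7, 8, 11, 14], requiring 4 comparisons. The merge step runs in O(n) time where n is the total number of elements.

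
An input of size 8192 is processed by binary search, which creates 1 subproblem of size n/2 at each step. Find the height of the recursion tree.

For divide and conquer with division factor 2:

Problem sizes at each level:
Level 0: 8192
Level 1: 4096
Level 2: 2048
Level 3: 1024
Level 4: 512
Level 5: 256
Level 6: 128
Level 7: 64
Level 8: 32
Level 9: 16
Level 10: 8
Level 11: 4
Level 12: 2
Level 13: 1

The root is level 0 and the size-1 base case is level 13 (the tree spans levels 0 through 13, i.e. 14 levels counting the root), so the depth is the number of divisions: log_2(8192) = 13

The recursion tree depth is log_2(8192) = 13. At each level, the problem size is divided by 2, so it takes 13 divisions to reduce to a base case of size 1. The algorithm makes 1 recursive call at each level.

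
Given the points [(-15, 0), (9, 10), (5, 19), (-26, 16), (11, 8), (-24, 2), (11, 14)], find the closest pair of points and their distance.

Computing all pairwise distances among 7 points:

d((-15, 0), (9, 10)) = 26.0
d((-15, 0), (5, 19)) = 27.5862
d((-15, 0), (-26, 16)) = 19.4165
d((-15, 0), (11, 8)) = 27.2029
d((-15, 0), (-24, 2)) = 9.2195
d((-15, 0), (11, 14)) = 29.5296
d((9, 10), (5, 19)) = 9.8489
d((9, 10), (-26, 16)) = 35.5106
d((9, 10), (11, 8)) = 2.8284 <-- minimum
d((9, 10), (-24, 2)) = 33.9559
d((9, 10), (11, 14)) = 4.4721
d((5, 19), (-26, 16)) = 31.1448
d((5, 19), (11, 8)) = 12.53
d((5, 19), (-24, 2)) = 33.6155
d((5, 19), (11, 14)) = 7.8102
d((-26, 16), (11, 8)) = 37.855
d((-26, 16), (-24, 2)) = 14.1421
d((-26, 16), (11, 14)) = 37.054
d((11, 8), (-24, 2)) = 35.5106
d((11, 8), (11, 14)) = 6.0
d((-24, 2), (11, 14)) = 37.0

Closest pair: (9, 10) and (11, 8) with distance 2.8284

The closest pair is (9, 10) and (11, 8) with Euclidean distance 2.8284. For 7 points, brute-force pairwise comparison is shown above. For large n, the divide-and-conquer algorithm (sort by x, recurse on halves, check the dividing strip) achieves O(n log n).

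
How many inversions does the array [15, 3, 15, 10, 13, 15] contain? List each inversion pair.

Finding inversions in [15, 3, 15, 10, 13, 15]:

(0, 1): arr[0]=15 > arr[1]=3
(0, 3): arr[0]=15 > arr[3]=10
(0, 4): arr[0]=15 > arr[4]=13
(2, 3): arr[2]=15 > arr[3]=10
(2, 4): arr[2]=15 > arr[4]=13

Total inversions: 5

The array has 5 inversion(s): (0,1), (0,3), (0,4), (2,3), (2,4). Each pair (i,j) satisfies i < j and arr[i] > arr[j].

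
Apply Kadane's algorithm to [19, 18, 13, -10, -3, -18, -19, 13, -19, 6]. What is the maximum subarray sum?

Using Kadane's algorithm on [19, 18, 13, -10, -3, -18, -19, 13, -19, 6]:

Scanning through the array:
Position 1 (value 18): max_ending_here = 37, max_so_far = 37
Position 2 (value 13): max_ending_here = 50, max_so_far = 50
Position 3 (value -10): max_ending_here = 40, max_so_far = 50
Position 4 (value -3): max_ending_here = 37, max_so_far = 50
Position 5 (value -18): max_ending_here = 19, max_so_far = 50
Position 6 (value -19): max_ending_here = 0, max_so_far = 50
Position 7 (value 13): max_ending_here = 13, max_so_far = 50
Position 8 (value -19): max_ending_here = -6, max_so_far = 50
Position 9 (value 6): max_ending_here = 6, max_so_far = 50

Maximum subarray: [19, 18, 13]
Maximum sum: 50

The maximum subarray is [19, 18, 13] with sum 50. This subarray runs from index 0 to index 2.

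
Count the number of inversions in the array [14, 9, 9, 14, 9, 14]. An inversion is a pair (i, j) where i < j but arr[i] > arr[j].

Finding inversions in [14, 9, 9, 14, 9, 14]:

(0, 1): arr[0]=14 > arr[1]=9
(0, 2): arr[0]=14 > arr[2]=9
(0, 4): arr[0]=14 > arr[4]=9
(3, 4): arr[3]=14 > arr[4]=9

Total inversions: 4

The array has 4 inversion(s): (0,1), (0,2), (0,4), (3,4). Each pair (i,j) satisfies i < j and arr[i] > arr[j].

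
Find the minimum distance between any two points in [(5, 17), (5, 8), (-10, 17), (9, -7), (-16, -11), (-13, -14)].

Computing all pairwise distances among 6 points:

d((5, 17), (5, 8)) = 9.0
d((5, 17), (-10, 17)) = 15.0
d((5, 17), (9, -7)) = 24.3311
d((5, 17), (-16, -11)) = 35.0
d((5, 17), (-13, -14)) = 35.8469
d((5, 8), (-10, 17)) = 17.4929
d((5, 8), (9, -7)) = 15.5242
d((5, 8), (-16, -11)) = 28.3196
d((5, 8), (-13, -14)) = 28.4253
d((-10, 17), (9, -7)) = 30.6105
d((-10, 17), (-16, -11)) = 28.6356
d((-10, 17), (-13, -14)) = 31.1448
d((9, -7), (-16, -11)) = 25.318
d((9, -7), (-13, -14)) = 23.0868
d((-16, -11), (-13, -14)) = 4.2426 <-- minimum

Closest pair: (-16, -11) and (-13, -14) with distance 4.2426

The closest pair is (-16, -11) and (-13, -14) with Euclidean distance 4.2426. For 6 points, brute-force pairwise comparison is shown above. For large n, the divide-and-conquer algorithm (sort by x, recurse on halves, check the dividing strip) achieves O(n log n).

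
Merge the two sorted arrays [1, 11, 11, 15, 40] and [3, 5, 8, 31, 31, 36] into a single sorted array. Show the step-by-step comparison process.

Merging process:

Compare 1 vs 3: take 1 from left. Merged: [1]
Compare 11 vs 3: take 3 from right. Merged: [1, 3]
Compare 11 vs 5: take 5 from right. Merged: [1, 3, 5]
Compare 11 vs 8: take 8 from right. Merged: [1, 3, 5, 8]
Compare 11 vs 31: take 11 from left. Merged: [1, 3, 5, 8, 11]
Compare 11 vs 31: take 11 from left. Merged: [1, 3, 5, 8, 11, 11]
Compare 15 vs 31: take 15 from left. Merged: [1, 3, 5, 8, 11, 11, 15]
Compare 40 vs 31: take 31 from right. Merged: [1, 3, 5, 8, 11, 11, 15, 31]
Compare 40 vs 31: take 31 from right. Merged: [1, 3, 5, 8, 11, 11, 15, 31, 31]
Compare 40 vs 36: take 36 from right. Merged: [1, 3, 5, 8, 11, 11, 15, 31, 31, 36]
Append remaining from left: [40]. Merged: [1, 3, 5, 8, 11, 11, 15, 31, 31, 36, 40]

Final merged array: [1, 3, 5, 8, 11, 11, 15, 31, 31, 36, 40]
Total comparisons: 10

The merged array is [1, 3, 5, 8, 11, 11, 15, 31, 31, 36, 40], requiring 10 comparisons. The merge step runs in O(n) time where n is the total number of elements.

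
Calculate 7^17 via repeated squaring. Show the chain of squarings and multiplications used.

Computing 7^17 by squaring (build up from 7^1; each line after the first costs one multiplication):

7^1 = 7
7^2 = (7^1)^2 = 7^2 = 49
7^4 = (7^2)^2 = 49^2 = 2401
7^8 = (7^4)^2 = 2401^2 = 5764801
7^16 = (7^8)^2 = 5764801^2 = 33232930569601
7^17 = 7 * 7^16 = 7 * 33232930569601 = 232630513987207

Result: 232630513987207
Multiplications needed: 5 (5 lines after 7^1)

7^17 = 232630513987207. Using exponentiation by squaring, this requires 5 multiplications. The key idea: if the exponent is even, square the half-power; if odd, multiply by the base once.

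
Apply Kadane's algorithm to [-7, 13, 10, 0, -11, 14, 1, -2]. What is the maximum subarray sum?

Using Kadane's algorithm on [-7, 13, 10, 0, -11, 14, 1, -2]:

Scanning through the array:
Position 1 (value 13): max_ending_here = 13, max_so_far = 13
Position 2 (value 10): max_ending_here = 23, max_so_far = 23
Position 3 (value 0): max_ending_here = 23, max_so_far = 23
Position 4 (value -11): max_ending_here = 12, max_so_far = 23
Position 5 (value 14): max_ending_here = 26, max_so_far = 26
Position 6 (value 1): max_ending_here = 27, max_so_far = 27
Position 7 (value -2): max_ending_here = 25, max_so_far = 27

Maximum subarray: [13, 10, 0, -11, 14, 1]
Maximum sum: 27

The maximum subarray is [13, 10, 0, -11, 14, 1] with sum 27. This subarray runs from index 1 to index 6.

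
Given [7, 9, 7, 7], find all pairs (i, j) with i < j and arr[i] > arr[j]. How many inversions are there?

Finding inversions in [7, 9, 7, 7]:

(1, 2): arr[1]=9 > arr[2]=7
(1, 3): arr[1]=9 > arr[3]=7

Total inversions: 2

The array has 2 inversion(s): (1,2), (1,3). Each pair (i,j) satisfies i < j and arr[i] > arr[j].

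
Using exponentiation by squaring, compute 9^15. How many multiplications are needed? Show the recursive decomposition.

Computing 9^15 by squaring (build up from 9^1; each line after the first costs one multiplication):

9^1 = 9
9^2 = (9^1)^2 = 9^2 = 81
9^3 = 9 * 9^2 = 9 * 81 = 729
9^6 = (9^3)^2 = 729^2 = 531441
9^7 = 9 * 9^6 = 9 * 531441 = 4782969
9^14 = (9^7)^2 = 4782969^2 = 22876792454961
9^15 = 9 * 9^14 = 9 * 22876792454961 = 205891132094649

Result: 205891132094649
Multiplications needed: 6 (6 lines after 9^1)

9^15 = 205891132094649. Using exponentiation by squaring, this requires 6 multiplications. The key idea: if the exponent is even, square the half-power; if odd, multiply by the base once.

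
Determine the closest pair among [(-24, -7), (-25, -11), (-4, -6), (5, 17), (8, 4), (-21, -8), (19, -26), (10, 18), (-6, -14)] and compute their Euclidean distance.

Computing all pairwise distances among 9 points:

d((-24, -7), (-25, -11)) = 4.1231
d((-24, -7), (-4, -6)) = 20.025
d((-24, -7), (5, 17)) = 37.6431
d((-24, -7), (8, 4)) = 33.8378
d((-24, -7), (-21, -8)) = 3.1623 <-- minimum
d((-24, -7), (19, -26)) = 47.0106
d((-24, -7), (10, 18)) = 42.2019
d((-24, -7), (-6, -14)) = 19.3132
d((-25, -11), (-4, -6)) = 21.587
d((-25, -11), (5, 17)) = 41.0366
d((-25, -11), (8, 4)) = 36.2491
d((-25, -11), (-21, -8)) = 5.0
d((-25, -11), (19, -26)) = 46.4866
d((-25, -11), (10, 18)) = 45.4533
d((-25, -11), (-6, -14)) = 19.2354
d((-4, -6), (5, 17)) = 24.6982
d((-4, -6), (8, 4)) = 15.6205
d((-4, -6), (-21, -8)) = 17.1172
d((-4, -6), (19, -26)) = 30.4795
d((-4, -6), (10, 18)) = 27.7849
d((-4, -6), (-6, -14)) = 8.2462
d((5, 17), (8, 4)) = 13.3417
d((5, 17), (-21, -8)) = 36.0694
d((5, 17), (19, -26)) = 45.2217
d((5, 17), (10, 18)) = 5.099
d((5, 17), (-6, -14)) = 32.8938
d((8, 4), (-21, -8)) = 31.3847
d((8, 4), (19, -26)) = 31.9531
d((8, 4), (10, 18)) = 14.1421
d((8, 4), (-6, -14)) = 22.8035
d((-21, -8), (19, -26)) = 43.8634
d((-21, -8), (10, 18)) = 40.4599
d((-21, -8), (-6, -14)) = 16.1555
d((19, -26), (10, 18)) = 44.911
d((19, -26), (-6, -14)) = 27.7308
d((10, 18), (-6, -14)) = 35.7771

Closest pair: (-24, -7) and (-21, -8) with distance 3.1623

The closest pair is (-24, -7) and (-21, -8) with Euclidean distance 3.1623. For 9 points, brute-force pairwise comparison is shown above. For large n, the divide-and-conquer algorithm (sort by x, recurse on halves, check the dividing strip) achieves O(n log n).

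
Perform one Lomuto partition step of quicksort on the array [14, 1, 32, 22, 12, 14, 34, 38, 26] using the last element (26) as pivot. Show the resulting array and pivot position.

Lomuto partition with pivot = 26:

Initial array: [14, 1, 32, 22, 12, 14, 34, 38, 26]

arr[0]=14 <= 26: swap with position 0, array becomes [14, 1, 32, 22, 12, 14, 34, 38, 26]
arr[1]=1 <= 26: swap with position 1, array becomes [14, 1, 32, 22, 12, 14, 34, 38, 26]
arr[2]=32 > 26: no swap
arr[3]=22 <= 26: swap with position 2, array becomes [14, 1, 22, 32, 12, 14, 34, 38, 26]
arr[4]=12 <= 26: swap with position 3, array becomes [14, 1, 22, 12, 32, 14, 34, 38, 26]
arr[5]=14 <= 26: swap with position 4, array becomes [14, 1, 22, 12, 14, 32, 34, 38, 26]
arr[6]=34 > 26: no swap
arr[7]=38 > 26: no swap

Place pivot at position 5: [14, 1, 22, 12, 14, 26, 34, 38, 32]
Pivot position: 5

After partitioning with pivot 26, the array becomes [14, 1, 22, 12, 14, 26, 34, 38, 32]. The pivot is placed at index 5. All elements to the left of the pivot are <= 26, and all elements to the right are > 26.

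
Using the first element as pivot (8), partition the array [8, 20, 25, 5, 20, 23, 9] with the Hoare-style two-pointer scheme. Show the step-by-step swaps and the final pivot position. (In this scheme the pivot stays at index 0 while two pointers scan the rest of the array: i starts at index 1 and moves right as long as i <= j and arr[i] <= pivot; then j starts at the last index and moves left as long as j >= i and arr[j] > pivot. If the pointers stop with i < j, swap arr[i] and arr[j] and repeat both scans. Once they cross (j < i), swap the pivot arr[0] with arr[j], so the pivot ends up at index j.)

Hoare-style two-pointer partition with pivot = 8:

Initial array: [8, 20, 25, 5, 20, 23, 9]

Pointers start at i = 1, j = 6.
i stops at index 1 (arr[1]=20 > 8), j stops at index 3 (arr[3]=5 <= 8): swap arr[1] and arr[3], array becomes [8, 5, 25, 20, 20, 23, 9]
i ends at 2, j ends at 1: the pointers have crossed (j < i), so scanning stops.

Swap pivot arr[0] with arr[1] to place pivot at position 1: [5, 8, 25, 20, 20, 23, 9]
Pivot position: 1

After partitioning with pivot 8, the array becomes [5, 8, 25, 20, 20, 23, 9]. The pivot is placed at index 1. All elements to the left of the pivot are <= 8, and all elements to the right are > 8.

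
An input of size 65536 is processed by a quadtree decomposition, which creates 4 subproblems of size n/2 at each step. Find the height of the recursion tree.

For divide and conquer with division factor 2:

Problem sizes at each level:
Level 0: 65536
Level 1: 32768
Level 2: 16384
Level 3: 8192
Level 4: 4096
Level 5: 2048
Level 6: 1024
Level 7: 512
Level 8: 256
Level 9: 128
Level 10: 64
Level 11: 32
Level 12: 16
Level 13: 8
Level 14: 4
Level 15: 2
Level 16: 1

The root is level 0 and the size-1 base case is level 16 (the tree spans levels 0 through 16, i.e. 17 levels counting the root), so the depth is the number of divisions: log_2(65536) = 16

The recursion tree depth is log_2(65536) = 16. At each level, the problem size is divided by 2, so it takes 16 divisions to reduce to a base case of size 1. The algorithm makes 4 recursive calls at each level.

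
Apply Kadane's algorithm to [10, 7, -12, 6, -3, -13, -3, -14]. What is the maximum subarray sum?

Using Kadane's algorithm on [10, 7, -12, 6, -3, -13, -3, -14]:

Scanning through the array:
Position 1 (value 7): max_ending_here = 17, max_so_far = 17
Position 2 (value -12): max_ending_here = 5, max_so_far = 17
Position 3 (value 6): max_ending_here = 11, max_so_far = 17
Position 4 (value -3): max_ending_here = 8, max_so_far = 17
Position 5 (value -13): max_ending_here = -5, max_so_far = 17
Position 6 (value -3): max_ending_here = -3, max_so_far = 17
Position 7 (value -14): max_ending_here = -14, max_so_far = 17

Maximum subarray: [10, 7]
Maximum sum: 17

The maximum subarray is [10, 7] with sum 17. This subarray runs from index 0 to index 1.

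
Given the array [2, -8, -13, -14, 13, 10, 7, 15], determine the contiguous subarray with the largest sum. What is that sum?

Using Kadane's algorithm on [2, -8, -13, -14, 13, 10, 7, 15]:

Scanning through the array:
Position 1 (value -8): max_ending_here = -6, max_so_far = 2
Position 2 (value -13): max_ending_here = -13, max_so_far = 2
Position 3 (value -14): max_ending_here = -14, max_so_far = 2
Position 4 (value 13): max_ending_here = 13, max_so_far = 13
Position 5 (value 10): max_ending_here = 23, max_so_far = 23
Position 6 (value 7): max_ending_here = 30, max_so_far = 30
Position 7 (value 15): max_ending_here = 45, max_so_far = 45

Maximum subarray: [13, 10, 7, 15]
Maximum sum: 45

The maximum subarray is [13, 10, 7, 15] with sum 45. This subarray runs from index 4 to index 7.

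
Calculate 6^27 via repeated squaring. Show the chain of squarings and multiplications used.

Computing 6^27 by squaring (build up from 6^1; each line after the first costs one multiplication):

6^1 = 6
6^2 = (6^1)^2 = 6^2 = 36
6^3 = 6 * 6^2 = 6 * 36 = 216
6^6 = (6^3)^2 = 216^2 = 46656
6^12 = (6^6)^2 = 46656^2 = 2176782336
6^13 = 6 * 6^12 = 6 * 2176782336 = 13060694016
6^26 = (6^13)^2 = 13060694016^2 = 170581728179578208256
6^27 = 6 * 6^26 = 6 * 170581728179578208256 = 1023490369077469249536

Result: 1023490369077469249536
Multiplications needed: 7 (7 lines after 6^1)

6^27 = 1023490369077469249536. Using exponentiation by squaring, this requires 7 multiplications. The key idea: if the exponent is even, square the half-power; if odd, multiply by the base once.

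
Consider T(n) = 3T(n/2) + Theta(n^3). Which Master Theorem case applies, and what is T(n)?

Master Theorem for T(n) = 3T(n/2) + O(n^3):

a = 3, b = 2, c = 3
log_b(a) = log_2(3) = 1.5850

Case 3: c = 3 > log_2(3) = 1.5850
T(n) = O(n^3) = O(n^3)

For T(n) = 3T(n/2) + O(n^3): log_2(3) = 1.5850. This is Case 3 of the Master Theorem (c > log_b(a), work dominated by root), giving O(n^3).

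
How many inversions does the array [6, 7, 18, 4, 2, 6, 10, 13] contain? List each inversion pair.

Finding inversions in [6, 7, 18, 4, 2, 6, 10, 13]:

(0, 3): arr[0]=6 > arr[3]=4
(0, 4): arr[0]=6 > arr[4]=2
(1, 3): arr[1]=7 > arr[3]=4
(1, 4): arr[1]=7 > arr[4]=2
(1, 5): arr[1]=7 > arr[5]=6
(2, 3): arr[2]=18 > arr[3]=4
(2, 4): arr[2]=18 > arr[4]=2
(2, 5): arr[2]=18 > arr[5]=6
(2, 6): arr[2]=18 > arr[6]=10
(2, 7): arr[2]=18 > arr[7]=13
(3, 4): arr[3]=4 > arr[4]=2

Total inversions: 11

The array has 11 inversion(s): (0,3), (0,4), (1,3), (1,4), (1,5), (2,3), (2,4), (2,5), (2,6), (2,7), (3,4). Each pair (i,j) satisfies i < j and arr[i] > arr[j].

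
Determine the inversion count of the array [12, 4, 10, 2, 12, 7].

Finding inversions in [12, 4, 10, 2, 12, 7]:

(0, 1): arr[0]=12 > arr[1]=4
(0, 2): arr[0]=12 > arr[2]=10
(0, 3): arr[0]=12 > arr[3]=2
(0, 5): arr[0]=12 > arr[5]=7
(1, 3): arr[1]=4 > arr[3]=2
(2, 3): arr[2]=10 > arr[3]=2
(2, 5): arr[2]=10 > arr[5]=7
(4, 5): arr[4]=12 > arr[5]=7

Total inversions: 8

The array has 8 inversion(s): (0,1), (0,2), (0,3), (0,5), (1,3), (2,3), (2,5), (4,5). Each pair (i,j) satisfies i < j and arr[i] > arr[j].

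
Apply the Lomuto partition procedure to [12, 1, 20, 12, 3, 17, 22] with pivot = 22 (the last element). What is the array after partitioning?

Lomuto partition with pivot = 22:

Initial array: [12, 1, 20, 12, 3, 17, 22]

arr[0]=12 <= 22: swap with position 0, array becomes [12, 1, 20, 12, 3, 17, 22]
arr[1]=1 <= 22: swap with position 1, array becomes [12, 1, 20, 12, 3, 17, 22]
arr[2]=20 <= 22: swap with position 2, array becomes [12, 1, 20, 12, 3, 17, 22]
arr[3]=12 <= 22: swap with position 3, array becomes [12, 1, 20, 12, 3, 17, 22]
arr[4]=3 <= 22: swap with position 4, array becomes [12, 1, 20, 12, 3, 17, 22]
arr[5]=17 <= 22: swap with position 5, array becomes [12, 1, 20, 12, 3, 17, 22]

Place pivot at position 6: [12, 1, 20, 12, 3, 17, 22]
Pivot position: 6

After partitioning with pivot 22, the array becomes [12, 1, 20, 12, 3, 17, 22]. The pivot is placed at index 6. All elements to the left of the pivot are <= 22, and all elements to the right are > 22.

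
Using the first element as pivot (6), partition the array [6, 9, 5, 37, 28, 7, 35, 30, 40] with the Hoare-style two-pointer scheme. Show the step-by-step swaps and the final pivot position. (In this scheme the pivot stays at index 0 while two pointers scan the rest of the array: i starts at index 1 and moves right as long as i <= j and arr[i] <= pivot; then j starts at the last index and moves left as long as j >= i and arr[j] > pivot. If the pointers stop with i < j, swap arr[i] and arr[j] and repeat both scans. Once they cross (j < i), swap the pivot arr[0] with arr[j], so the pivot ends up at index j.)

Hoare-style two-pointer partition with pivot = 6:

Initial array: [6, 9, 5, 37, 28, 7, 35, 30, 40]

Pointers start at i = 1, j = 8.
i stops at index 1 (arr[1]=9 > 6), j stops at index 2 (arr[2]=5 <= 6): swap arr[1] and arr[2], array becomes [6, 5, 9, 37, 28, 7, 35, 30, 40]
i ends at 2, j ends at 1: the pointers have crossed (j < i), so scanning stops.

Swap pivot arr[0] with arr[1] to place pivot at position 1: [5, 6, 9, 37, 28, 7, 35, 30, 40]
Pivot position: 1

After partitioning with pivot 6, the array becomes [5, 6, 9, 37, 28, 7, 35, 30, 40]. The pivot is placed at index 1. All elements to the left of the pivot are <= 6, and all elements to the right are > 6.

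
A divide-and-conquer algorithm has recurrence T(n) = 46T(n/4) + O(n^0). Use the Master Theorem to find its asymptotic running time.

Master Theorem for T(n) = 46T(n/4) + O(n^0):

a = 46, b = 4, c = 0
log_b(a) = log_4(46) = 2.7618

Case 1: c = 0 < log_4(46) = 2.7618
T(n) = O(n^(log_4 46))

For T(n) = 46T(n/4) + O(n^0): log_4(46) = 2.7618. This is Case 1 of the Master Theorem (c < log_b(a), work dominated by leaves), giving O(n^(log_4 46)).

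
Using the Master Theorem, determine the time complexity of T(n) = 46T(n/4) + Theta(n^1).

Master Theorem for T(n) = 46T(n/4) + O(n^1):

a = 46, b = 4, c = 1
log_b(a) = log_4(46) = 2.7618

Case 1: c = 1 < log_4(46) = 2.7618
T(n) = O(n^(log_4 46))

For T(n) = 46T(n/4) + O(n^1): log_4(46) = 2.7618. This is Case 1 of the Master Theorem (c < log_b(a), work dominated by leaves), giving O(n^(log_4 46)).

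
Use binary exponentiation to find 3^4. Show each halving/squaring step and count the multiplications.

Computing 3^4 by squaring (build up from 3^1; each line after the first costs one multiplication):

3^1 = 3
3^2 = (3^1)^2 = 3^2 = 9
3^4 = (3^2)^2 = 9^2 = 81

Result: 81
Multiplications needed: 2 (2 lines after 3^1)

3^4 = 81. Using exponentiation by squaring, this requires 2 multiplications. The key idea: if the exponent is even, square the half-power; if odd, multiply by the base once.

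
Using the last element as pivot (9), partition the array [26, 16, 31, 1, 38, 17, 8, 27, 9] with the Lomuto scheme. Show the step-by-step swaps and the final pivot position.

Lomuto partition with pivot = 9:

Initial array: [26, 16, 31, 1, 38, 17, 8, 27, 9]

arr[0]=26 > 9: no swap
arr[1]=16 > 9: no swap
arr[2]=31 > 9: no swap
arr[3]=1 <= 9: swap with position 0, array becomes [1, 16, 31, 26, 38, 17, 8, 27, 9]
arr[4]=38 > 9: no swap
arr[5]=17 > 9: no swap
arr[6]=8 <= 9: swap with position 1, array becomes [1, 8, 31, 26, 38, 17, 16, 27, 9]
arr[7]=27 > 9: no swap

Place pivot at position 2: [1, 8, 9, 26, 38, 17, 16, 27, 31]
Pivot position: 2

After partitioning with pivot 9, the array becomes [1, 8, 9, 26, 38, 17, 16, 27, 31]. The pivot is placed at index 2. All elements to the left of the pivot are <= 9, and all elements to the right are > 9.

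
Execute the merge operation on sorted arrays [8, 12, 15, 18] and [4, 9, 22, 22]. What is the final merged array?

Merging process:

Compare 8 vs 4: take 4 from right. Merged: [4]
Compare 8 vs 9: take 8 from left. Merged: [4, 8]
Compare 12 vs 9: take 9 from right. Merged: [4, 8, 9]
Compare 12 vs 22: take 12 from left. Merged: [4, 8, 9, 12]
Compare 15 vs 22: take 15 from left. Merged: [4, 8, 9, 12, 15]
Compare 18 vs 22: take 18 from left. Merged: [4, 8, 9, 12, 15, 18]
Append remaining from right: [22, 22]. Merged: [4, 8, 9, 12, 15, 18, 22, 22]

Final merged array: [4, 8, 9, 12, 15, 18, 22, 22]
Total comparisons: 6

The merged array is [4, 8, 9, 12, 15, 18, 22, 22], requiring 6 comparisons. The merge step runs in O(n) time where n is the total number of elements.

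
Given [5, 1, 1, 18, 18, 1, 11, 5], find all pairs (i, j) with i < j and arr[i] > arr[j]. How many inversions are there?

Finding inversions in [5, 1, 1, 18, 18, 1, 11, 5]:

(0, 1): arr[0]=5 > arr[1]=1
(0, 2): arr[0]=5 > arr[2]=1
(0, 5): arr[0]=5 > arr[5]=1
(3, 5): arr[3]=18 > arr[5]=1
(3, 6): arr[3]=18 > arr[6]=11
(3, 7): arr[3]=18 > arr[7]=5
(4, 5): arr[4]=18 > arr[5]=1
(4, 6): arr[4]=18 > arr[6]=11
(4, 7): arr[4]=18 > arr[7]=5
(6, 7): arr[6]=11 > arr[7]=5

Total inversions: 10

The array has 10 inversion(s): (0,1), (0,2), (0,5), (3,5), (3,6), (3,7), (4,5), (4,6), (4,7), (6,7). Each pair (i,j) satisfies i < j and arr[i] > arr[j].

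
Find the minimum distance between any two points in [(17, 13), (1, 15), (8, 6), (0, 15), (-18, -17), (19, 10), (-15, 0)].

Computing all pairwise distances among 7 points:

d((17, 13), (1, 15)) = 16.1245
d((17, 13), (8, 6)) = 11.4018
d((17, 13), (0, 15)) = 17.1172
d((17, 13), (-18, -17)) = 46.0977
d((17, 13), (19, 10)) = 3.6056
d((17, 13), (-15, 0)) = 34.5398
d((1, 15), (8, 6)) = 11.4018
d((1, 15), (0, 15)) = 1.0 <-- minimum
d((1, 15), (-18, -17)) = 37.2156
d((1, 15), (19, 10)) = 18.6815
d((1, 15), (-15, 0)) = 21.9317
d((8, 6), (0, 15)) = 12.0416
d((8, 6), (-18, -17)) = 34.7131
d((8, 6), (19, 10)) = 11.7047
d((8, 6), (-15, 0)) = 23.7697
d((0, 15), (-18, -17)) = 36.7151
d((0, 15), (19, 10)) = 19.6469
d((0, 15), (-15, 0)) = 21.2132
d((-18, -17), (19, 10)) = 45.8039
d((-18, -17), (-15, 0)) = 17.2627
d((19, 10), (-15, 0)) = 35.4401

Closest pair: (1, 15) and (0, 15) with distance 1.0

The closest pair is (1, 15) and (0, 15) with Euclidean distance 1.0. For 7 points, brute-force pairwise comparison is shown above. For large n, the divide-and-conquer algorithm (sort by x, recurse on halves, check the dividing strip) achieves O(n log n).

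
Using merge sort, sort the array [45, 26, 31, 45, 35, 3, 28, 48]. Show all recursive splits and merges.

Merge sort trace:

Split: [45, 26, 31, 45, 35, 3, 28, 48] -> [45, 26, 31, 45] and [35, 3, 28, 48]
  Split: [45, 26, 31, 45] -> [45, 26] and [31, 45]
    Split: [45, 26] -> [45] and [26]
    Merge: [45] + [26] -> [26, 45]
    Split: [31, 45] -> [31] and [45]
    Merge: [31] + [45] -> [31, 45]
  Merge: [26, 45] + [31, 45] -> [26, 31, 45, 45]
  Split: [35, 3, 28, 48] -> [35, 3] and [28, 48]
    Split: [35, 3] -> [35] and [3]
    Merge: [35] + [3] -> [3, 35]
    Split: [28, 48] -> [28] and [48]
    Merge: [28] + [48] -> [28, 48]
  Merge: [3, 35] + [28, 48] -> [3, 28, 35, 48]
Merge: [26, 31, 45, 45] + [3, 28, 35, 48] -> [3, 26, 28, 31, 35, 45, 45, 48]

Final sorted array: [3, 26, 28, 31, 35, 45, 45, 48]

The merge sort proceeds by recursively splitting the array and merging sorted halves.
After all merges, the sorted array is [3, 26, 28, 31, 35, 45, 45, 48].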